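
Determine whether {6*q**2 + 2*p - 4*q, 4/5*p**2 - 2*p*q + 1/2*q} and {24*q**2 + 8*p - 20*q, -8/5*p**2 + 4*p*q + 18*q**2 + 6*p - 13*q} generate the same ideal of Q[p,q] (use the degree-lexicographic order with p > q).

No, the ideals differ.

Since reduced Gröbner bases are canonical representatives of ideals under a given ordering, it suffices to compute and compare them.
Buchberger on the first generating set:
f_1 = 6*q**2 + 2*p - 4*q, LT = q**2.
f_2 = 4/5*p**2 - 2*p*q + 1/2*q, LT = p**2.

The S-polynomials (S(f_1,f_2)) all reduce to 0 modulo the current basis, so we have a Gröbner basis.
Inter-reduce: drop elements whose leading term is divisible by another's, tail-reduce, and make monic.
Reduced Gröbner basis: {p**2 - 5/2*p*q + 5/8*q, q**2 + 1/3*p - 2/3*q}.

Buchberger on the second generating set:
h_1 = 24*q**2 + 8*p - 20*q, LT = q**2.
h_2 = -8/5*p**2 + 4*p*q + 18*q**2 + 6*p - 13*q, LT = p**2.

The S-polynomials (S(h_1,h_2)) all reduce to 0 modulo the current basis, so we have a Gröbner basis.
Inter-reduce: drop elements whose leading term is divisible by another's, tail-reduce, and make monic.
Reduced Gröbner basis: {p**2 - 5/2*p*q - 5/4*q, q**2 + 1/3*p - 5/6*q}.

The bases are distinct; the ideals are different.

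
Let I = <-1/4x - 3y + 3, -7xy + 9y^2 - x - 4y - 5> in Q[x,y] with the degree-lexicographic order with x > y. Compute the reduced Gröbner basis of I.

G = {y^2 - 76/93y - 17/93, x + 12y - 12}

f_1 = -1/4x - 3y + 3, LT = x.
f_2 = -7xy + 9y^2 - x - 4y - 5, LT = xy.

S(f_1,f_2): lcm = xy. S = 93/7y^2 - 1/7x - 88/7y - 5/7.
  leading term y^2: no divisor's leading term divides it; move 93/7y^2 to the remainder.
  leading term x: subtract (4/7)·f_1 from -1/7x - 88/7y - 5/7 → -76/7y - 17/7
  leading term y: no divisor's leading term divides it; move -76/7y to the remainder.
  leading term 1: no divisor's leading term divides it; move -17/7 to the remainder.
  remainder 93/7y^2 - 76/7y - 17/7 ≠ 0; add g_3 = 93/7y^2 - 76/7y - 17/7 to the basis.

S(f_1,g_3): leading monomials are coprime, so the S-polynomial reduces to 0 (Buchberger's first criterion).
S(f_2,g_3): lcm = xy^2. S = -9/7y^3 + 625/651xy + 4/7y^2 + 17/93x + 5/7y.
  leading term y^3: subtract (-3/31y)·g_3 from -9/7y^3 + 625/651xy + 4/7y^2 + 17/93x + 5/7y → 625/651xy - 104/217y^2 + 17/93x + 104/217y
  leading term xy: subtract (-2500/651y)·f_1 from 625/651xy - 104/217y^2 + 17/93x + 104/217y → -12y^2 + 17/93x + 12y
  leading term y^2: subtract (-28/31)·g_3 from -12y^2 + 17/93x + 12y → 17/93x + 68/31y - 68/31
  leading term x: subtract (-68/93)·f_1 from 17/93x + 68/31y - 68/31 → 0
  remainder 0.

Every S-polynomial of the final basis reduces to 0, so we have a Gröbner basis.
Inter-reduce: drop elements whose leading term is divisible by another's, tail-reduce, and make monic.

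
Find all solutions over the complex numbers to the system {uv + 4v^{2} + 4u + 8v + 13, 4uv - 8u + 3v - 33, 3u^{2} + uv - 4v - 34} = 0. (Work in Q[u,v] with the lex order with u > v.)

{(-3, -1)}

Compute a lex Gröbner basis by Buchberger's algorithm.
f_1 = uv + 4u + 4v^{2} + 8v + 13, LT = uv.
f_2 = 4uv - 8u + 3v - 33, LT = uv.
f_3 = 3u^{2} + uv - 4v - 34, LT = u^{2}.

S(f_1,f_2): lcm = uv. S = 6u + 4v^{2} + \tfrac{29}{4}v + \tfrac{85}{4}.
  leading term u: no divisor's leading term divides it; move 6u to the remainder.
  leading term v^{2}: no divisor's leading term divides it; move 4v^{2} to the remainder.
  leading term v: no divisor's leading term divides it; move \tfrac{29}{4}v to the remainder.
  leading term 1: no divisor's leading term divides it; move \tfrac{85}{4} to the remainder.
  remainder 6u + 4v^{2} + \tfrac{29}{4}v + \tfrac{85}{4} ≠ 0; add h_4 = 6u + 4v^{2} + \tfrac{29}{4}v + \tfrac{85}{4} to the basis.

S(f_1,f_3): lcm = u^{2}v. S = 4u^{2} + \tfrac{11}{3}uv^{2} + 8uv + 13u + \tfrac{4}{3}v^{2} + \tfrac{34}{3}v.
  leading term u^{2}: subtract (\tfrac{4}{3})·f_3 from 4u^{2} + \tfrac{11}{3}uv^{2} + 8uv + 13u + \tfrac{4}{3}v^{2} + \tfrac{34}{3}v → \tfrac{11}{3}uv^{2} + \tfrac{20}{3}uv + 13u + \tfrac{4}{3}v^{2} + \tfrac{50}{3}v + \tfrac{136}{3}
  leading term uv^{2}: subtract (\tfrac{11}{3}v)·f_1 from \tfrac{11}{3}uv^{2} + \tfrac{20}{3}uv + 13u + \tfrac{4}{3}v^{2} + \tfrac{50}{3}v + \tfrac{136}{3} → -8uv + 13u - \tfrac{44}{3}v^{3} - 28v^{2} - 31v + \tfrac{136}{3}
  leading term uv: subtract (-8)·f_1 from -8uv + 13u - \tfrac{44}{3}v^{3} - 28v^{2} - 31v + \tfrac{136}{3} → 45u - \tfrac{44}{3}v^{3} + 4v^{2} + 33v + \tfrac{448}{3}
  leading term u: subtract (\tfrac{15}{2})·h_4 from 45u - \tfrac{44}{3}v^{3} + 4v^{2} + 33v + \tfrac{448}{3} → -\tfrac{44}{3}v^{3} - 26v^{2} - \tfrac{171}{8}v - \tfrac{241}{24}
  leading term v^{3}: no divisor's leading term divides it; move -\tfrac{44}{3}v^{3} to the remainder.
  leading term v^{2}: no divisor's leading term divides it; move -26v^{2} to the remainder.
  leading term v: no divisor's leading term divides it; move -\tfrac{171}{8}v to the remainder.
  leading term 1: no divisor's leading term divides it; move -\tfrac{241}{24} to the remainder.
  remainder -\tfrac{44}{3}v^{3} - 26v^{2} - \tfrac{171}{8}v - \tfrac{241}{24} ≠ 0; add h_5 = -\tfrac{44}{3}v^{3} - 26v^{2} - \tfrac{171}{8}v - \tfrac{241}{24} to the basis.

S(f_2,f_3): lcm = u^{2}v. S = -2u^{2} - \tfrac{1}{3}uv^{2} + \tfrac{3}{4}uv - \tfrac{33}{4}u + \tfrac{4}{3}v^{2} + \tfrac{34}{3}v.
  leading term u^{2}: subtract (-\tfrac{2}{3})·f_3 from -2u^{2} - \tfrac{1}{3}uv^{2} + \tfrac{3}{4}uv - \tfrac{33}{4}u + \tfrac{4}{3}v^{2} + \tfrac{34}{3}v → -\tfrac{1}{3}uv^{2} + \tfrac{17}{12}uv - \tfrac{33}{4}u + \tfrac{4}{3}v^{2} + \tfrac{26}{3}v - \tfrac{68}{3}
  leading term uv^{2}: subtract (-\tfrac{1}{3}v)·f_1 from -\tfrac{1}{3}uv^{2} + \tfrac{17}{12}uv - \tfrac{33}{4}u + \tfrac{4}{3}v^{2} + \tfrac{26}{3}v - \tfrac{68}{3} → \tfrac{11}{4}uv - \tfrac{33}{4}u + \tfrac{4}{3}v^{3} + 4v^{2} + 13v - \tfrac{68}{3}
  leading term uv: subtract (\tfrac{11}{4})·f_1 from \tfrac{11}{4}uv - \tfrac{33}{4}u + \tfrac{4}{3}v^{3} + 4v^{2} + 13v - \tfrac{68}{3} → -\tfrac{77}{4}u + \tfrac{4}{3}v^{3} - 7v^{2} - 9v - \tfrac{701}{12}
  leading term u: subtract (-\tfrac{77}{24})·h_4 from -\tfrac{77}{4}u + \tfrac{4}{3}v^{3} - 7v^{2} - 9v - \tfrac{701}{12} → \tfrac{4}{3}v^{3} + \tfrac{35}{6}v^{2} + \tfrac{1369}{96}v + \tfrac{937}{96}
  leading term v^{3}: subtract (-\tfrac{1}{11})·h_5 from \tfrac{4}{3}v^{3} + \tfrac{35}{6}v^{2} + \tfrac{1369}{96}v + \tfrac{937}{96} → \tfrac{229}{66}v^{2} + \tfrac{13007}{1056}v + \tfrac{9343}{1056}
  leading term v^{2}: no divisor's leading term divides it; move \tfrac{229}{66}v^{2} to the remainder.
  leading term v: no divisor's leading term divides it; move \tfrac{13007}{1056}v to the remainder.
  leading term 1: no divisor's leading term divides it; move \tfrac{9343}{1056} to the remainder.
  remainder \tfrac{229}{66}v^{2} + \tfrac{13007}{1056}v + \tfrac{9343}{1056} ≠ 0; add h_6 = \tfrac{229}{66}v^{2} + \tfrac{13007}{1056}v + \tfrac{9343}{1056} to the basis.

S(f_1,h_4): lcm = uv. S = 4u - \tfrac{2}{3}v^{3} + \tfrac{67}{24}v^{2} + \tfrac{107}{24}v + 13.
  leading term u: subtract (\tfrac{2}{3})·h_4 from 4u - \tfrac{2}{3}v^{3} + \tfrac{67}{24}v^{2} + \tfrac{107}{24}v + 13 → -\tfrac{2}{3}v^{3} + \tfrac{1}{8}v^{2} - \tfrac{3}{8}v - \tfrac{7}{6}
  leading term v^{3}: subtract (\tfrac{1}{22})·h_5 from -\tfrac{2}{3}v^{3} + \tfrac{1}{8}v^{2} - \tfrac{3}{8}v - \tfrac{7}{6} → \tfrac{115}{88}v^{2} + \tfrac{105}{176}v - \tfrac{125}{176}
  leading term v^{2}: subtract (\tfrac{345}{916})·h_6 from \tfrac{115}{88}v^{2} + \tfrac{105}{176}v - \tfrac{125}{176} → -\tfrac{118495}{29312}v - \tfrac{118495}{29312}
  leading term v: no divisor's leading term divides it; move -\tfrac{118495}{29312}v to the remainder.
  leading term 1: no divisor's leading term divides it; move -\tfrac{118495}{29312} to the remainder.
  remainder -\tfrac{118495}{29312}v - \tfrac{118495}{29312} ≠ 0; add h_7 = -\tfrac{118495}{29312}v - \tfrac{118495}{29312} to the basis.

The other S-polynomials (S(f_2,h_4), S(f_3,h_4), S(f_1,h_5), S(f_2,h_5), S(f_3,h_5), S(h_4,h_5), S(f_1,h_6), S(f_2,h_6), S(f_3,h_6), S(h_4,h_6), S(h_5,h_6), S(f_1,h_7), S(f_2,h_7), S(f_3,h_7), S(h_4,h_7), S(h_5,h_7), S(h_6,h_7)) all reduce to 0 modulo the current basis, so we have a Gröbner basis.
Inter-reduce: drop elements whose leading term is divisible by another's, tail-reduce, and make monic.
Reduced Gröbner basis: {u + 3, v + 1}.

A lex Gröbner basis eliminates variables successively. Here v + 1 depends only on v, with roots {-1}; lifting each root through the earlier basis elements recovers the full solutions.
  v = -1: the earlier basis element becomes u + 3 = 0, giving u = -3 — point (-3, -1).
Substituting each solution back into the original system confirms all equations vanish.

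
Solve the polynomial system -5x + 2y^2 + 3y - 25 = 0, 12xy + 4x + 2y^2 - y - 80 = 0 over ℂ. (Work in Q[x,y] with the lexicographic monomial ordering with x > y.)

Compute a lex Gröbner basis by Buchberger's algorithm.
f_1 = -5x + 2y^2 + 3y - 25, LT = x.
f_2 = 12xy + 4x + 2y^2 - y - 80, LT = xy.

S(f_1,f_2): lcm = xy. S = -1/3x - 2/5y^3 - 23/30y^2 + 61/12y + 20/3.
  leading term x: subtract (1/15)·f_1 from -1/3x - 2/5y^3 - 23/30y^2 + 61/12y + 20/3 → -2/5y^3 - 9/10y^2 + 293/60y + 25/3
  leading term y^3: no divisor's leading term divides it; move -2/5y^3 to the remainder.
  leading term y^2: no divisor's leading term divides it; move -9/10y^2 to the remainder.
  leading term y: no divisor's leading term divides it; move 293/60y to the remainder.
  leading term 1: no divisor's leading term divides it; move 25/3 to the remainder.
  remainder -2/5y^3 - 9/10y^2 + 293/60y + 25/3 ≠ 0; add h_3 = -2/5y^3 - 9/10y^2 + 293/60y + 25/3 to the basis.

The other S-polynomials (S(f_1,h_3), S(f_2,h_3)) all reduce to 0 modulo the current basis, so we have a Gröbner basis.
Inter-reduce: drop elements whose leading term is divisible by another's, tail-reduce, and make monic.
Reduced Gröbner basis: {x - 2/5y^2 - 3/5y + 5, y^3 + 9/4y^2 - 293/24y - 125/6}.

A lex Gröbner basis eliminates variables successively. Here y^3 + 9/4y^2 - 293/24y - 125/6 depends only on y, with roots {-4, 7/8 - sqrt(3441)/24, 7/8 + sqrt(3441)/24}; lifting each root through the earlier basis elements recovers the full solutions.
  y = -4: the earlier basis element becomes x + 1 = 0, giving x = -1 — point (-1, -4).
  y = 7/8 - sqrt(3441)/24: the earlier basis element becomes x + 427/240 + 13*sqrt(3441)/240 = 0, giving x = -13*sqrt(3441)/240 - 427/240 — point (-13*sqrt(3441)/240 - 427/240, 7/8 - sqrt(3441)/24).
  y = 7/8 + sqrt(3441)/24: the earlier basis element becomes x - 13*sqrt(3441)/240 + 427/240 = 0, giving x = -427/240 + 13*sqrt(3441)/240 — point (-427/240 + 13*sqrt(3441)/240, 7/8 + sqrt(3441)/24).

{(-1, -4), (-13*sqrt(3441)/240 - 427/240, 7/8 - sqrt(3441)/24), (-427/240 + 13*sqrt(3441)/240, 7/8 + sqrt(3441)/24)}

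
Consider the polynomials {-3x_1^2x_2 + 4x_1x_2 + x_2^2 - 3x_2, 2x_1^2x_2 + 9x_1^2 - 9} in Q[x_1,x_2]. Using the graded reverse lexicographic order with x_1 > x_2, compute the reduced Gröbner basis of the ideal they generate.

f_1 = -3x_1^2x_2 + 4x_1x_2 + x_2^2 - 3x_2, LT = x_1^2x_2.
f_2 = 2x_1^2x_2 + 9x_1^2 - 9, LT = x_1^2x_2.

S(f_1,f_2): lcm = x_1^2x_2. S = -9/2x_1^2 - 4/3x_1x_2 - 1/3x_2^2 + x_2 + 9/2.
  reduce S modulo (f_1, f_2):
  remainder -9/2x_1^2 - 4/3x_1x_2 - 1/3x_2^2 + x_2 + 9/2 ≠ 0; add g_3 = -9/2x_1^2 - 4/3x_1x_2 - 1/3x_2^2 + x_2 + 9/2 to the basis.

S(f_1,g_3): lcm = x_1^2x_2. S = -8/27x_1x_2^2 - 2/27x_2^3 - 4/3x_1x_2 - 1/9x_2^2 + 2x_2.
  reduce S modulo (f_1, f_2, g_3):
  remainder -8/27x_1x_2^2 - 2/27x_2^3 - 4/3x_1x_2 - 1/9x_2^2 + 2x_2 ≠ 0; add g_4 = -8/27x_1x_2^2 - 2/27x_2^3 - 4/3x_1x_2 - 1/9x_2^2 + 2x_2 to the basis.

S(f_1,g_4): lcm = x_1^2x_2^2. S = -1/4x_1x_2^3 - 9/2x_1^2x_2 - 41/24x_1x_2^2 - 1/3x_2^3 + 27/4x_1x_2 + x_2^2.
  reduce S modulo (f_1, f_2, g_3, g_4):
  remainder 1/16x_2^4 - 3/32x_2^3 + 27/8x_1x_2 - 63/32x_2^2 + 9/16x_2 ≠ 0; add g_5 = 1/16x_2^4 - 3/32x_2^3 + 27/8x_1x_2 - 63/32x_2^2 + 9/16x_2 to the basis.

The other S-polynomials (S(f_2,g_3), S(f_2,g_4), S(g_3,g_4), S(f_1,g_5), S(f_2,g_5), S(g_3,g_5), S(g_4,g_5)) all reduce to 0 modulo the current basis, so we have a Gröbner basis.
Inter-reduce: drop elements whose leading term is divisible by another's, tail-reduce, and make monic.

G = {x_2^4 - 3/2x_2^3 + 54x_1x_2 - 63/2x_2^2 + 9x_2, x_1x_2^2 + 1/4x_2^3 + 9/2x_1x_2 + 3/8x_2^2 - 27/4x_2, x_1^2 + 8/27x_1x_2 + 2/27x_2^2 - 2/9x_2 - 1}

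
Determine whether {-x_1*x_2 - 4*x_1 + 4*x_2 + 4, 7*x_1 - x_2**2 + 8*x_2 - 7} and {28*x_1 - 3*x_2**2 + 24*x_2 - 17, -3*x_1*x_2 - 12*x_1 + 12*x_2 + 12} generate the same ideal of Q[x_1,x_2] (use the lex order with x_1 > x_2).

No, the ideals differ.

Since reduced Gröbner bases are canonical representatives of ideals under a given ordering, it suffices to compute and compare them.
Buchberger on the first generating set:
f_1 = -x_1*x_2 - 4*x_1 + 4*x_2 + 4, LT = x_1*x_2.
f_2 = 7*x_1 - x_2**2 + 8*x_2 - 7, LT = x_1.

S(f_1,f_2): lcm = x_1*x_2. S = 4*x_1 + 1/7*x_2**3 - 8/7*x_2**2 - 3*x_2 - 4.
  leading term x_1: subtract (4/7)·f_2 from 4*x_1 + 1/7*x_2**3 - 8/7*x_2**2 - 3*x_2 - 4 → 1/7*x_2**3 - 4/7*x_2**2 - 53/7*x_2
  leading term x_2**3: no divisor's leading term divides it; move 1/7*x_2**3 to the remainder.
  leading term x_2**2: no divisor's leading term divides it; move -4/7*x_2**2 to the remainder.
  leading term x_2: no divisor's leading term divides it; move -53/7*x_2 to the remainder.
  remainder 1/7*x_2**3 - 4/7*x_2**2 - 53/7*x_2 ≠ 0; add g_3 = 1/7*x_2**3 - 4/7*x_2**2 - 53/7*x_2 to the basis.

The other S-polynomials (S(f_1,g_3), S(f_2,g_3)) all reduce to 0 modulo the current basis, so we have a Gröbner basis.
Inter-reduce: drop elements whose leading term is divisible by another's, tail-reduce, and make monic.
Reduced Gröbner basis: {x_1 - 1/7*x_2**2 + 8/7*x_2 - 1, x_2**3 - 4*x_2**2 - 53*x_2}.

Buchberger on the second generating set:
h_1 = 28*x_1 - 3*x_2**2 + 24*x_2 - 17, LT = x_1.
h_2 = -3*x_1*x_2 - 12*x_1 + 12*x_2 + 12, LT = x_1*x_2.

S(h_1,h_2): lcm = x_1*x_2. S = -4*x_1 - 3/28*x_2**3 + 6/7*x_2**2 + 95/28*x_2 + 4.
  leading term x_1: subtract (-1/7)·h_1 from -4*x_1 - 3/28*x_2**3 + 6/7*x_2**2 + 95/28*x_2 + 4 → -3/28*x_2**3 + 3/7*x_2**2 + 191/28*x_2 + 11/7
  leading term x_2**3: no divisor's leading term divides it; move -3/28*x_2**3 to the remainder.
  leading term x_2**2: no divisor's leading term divides it; move 3/7*x_2**2 to the remainder.
  leading term x_2: no divisor's leading term divides it; move 191/28*x_2 to the remainder.
  leading term 1: no divisor's leading term divides it; move 11/7 to the remainder.
  remainder -3/28*x_2**3 + 3/7*x_2**2 + 191/28*x_2 + 11/7 ≠ 0; add k_3 = -3/28*x_2**3 + 3/7*x_2**2 + 191/28*x_2 + 11/7 to the basis.

The other S-polynomials (S(h_1,k_3), S(h_2,k_3)) all reduce to 0 modulo the current basis, so we have a Gröbner basis.
Inter-reduce: drop elements whose leading term is divisible by another's, tail-reduce, and make monic.
Reduced Gröbner basis: {x_1 - 3/28*x_2**2 + 6/7*x_2 - 17/28, x_2**3 - 4*x_2**2 - 191/3*x_2 - 44/3}.

Since the reduced bases disagree, the two ideals are not the same.
The same test decides containment: I ⊆ J iff every generator of I reduces to 0 modulo a Gröbner basis of J.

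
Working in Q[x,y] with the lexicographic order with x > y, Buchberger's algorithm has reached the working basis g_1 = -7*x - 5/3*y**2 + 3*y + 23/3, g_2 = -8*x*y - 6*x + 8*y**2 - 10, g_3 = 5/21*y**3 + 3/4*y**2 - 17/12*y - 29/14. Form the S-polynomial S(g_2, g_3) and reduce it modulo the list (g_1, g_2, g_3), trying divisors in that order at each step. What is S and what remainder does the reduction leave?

lcm(LM(g_2), LM(g_3)) = x*y**3.
S = (lcm/LT(g_2))·g_2 − (lcm/LT(g_3))·g_3 = -12/5*x*y**2 + 119/20*x*y + 87/10*x - y**4 + 5/4*y**2.
Reduce S modulo (g_1, g_2, g_3) in that order:
  leading term x*y**2: subtract (12/35*y**2)·g_1 from -12/5*x*y**2 + 119/20*x*y + 87/10*x - y**4 + 5/4*y**2 → 119/20*x*y + 87/10*x - 3/7*y**4 - 36/35*y**3 - 193/140*y**2
  leading term x*y: subtract (-17/20*y)·g_1 from 119/20*x*y + 87/10*x - 3/7*y**4 - 36/35*y**3 - 193/140*y**2 → 87/10*x - 3/7*y**4 - 1027/420*y**3 + 41/35*y**2 + 391/60*y
  leading term x: subtract (-87/70)·g_1 from 87/10*x - 3/7*y**4 - 1027/420*y**3 + 41/35*y**2 + 391/60*y → -3/7*y**4 - 1027/420*y**3 - 9/10*y**2 + 4303/420*y + 667/70
  leading term y**4: subtract (-9/5*y)·g_3 from -3/7*y**4 - 1027/420*y**3 - 9/10*y**2 + 4303/420*y + 667/70 → -23/21*y**3 - 69/20*y**2 + 391/60*y + 667/70
  leading term y**3: subtract (-23/5)·g_3 from -23/21*y**3 - 69/20*y**2 + 391/60*y + 667/70 → 0
The remainder is 0, so this S-polynomial contributes no new basis element.
An S-polynomial is built so that the two leading terms cancel; whether anything survives reduction is exactly the Gröbner-basis criterion.

S(g_2, g_3) = -12/5*x*y**2 + 119/20*x*y + 87/10*x - y**4 + 5/4*y**2; remainder on division = 0.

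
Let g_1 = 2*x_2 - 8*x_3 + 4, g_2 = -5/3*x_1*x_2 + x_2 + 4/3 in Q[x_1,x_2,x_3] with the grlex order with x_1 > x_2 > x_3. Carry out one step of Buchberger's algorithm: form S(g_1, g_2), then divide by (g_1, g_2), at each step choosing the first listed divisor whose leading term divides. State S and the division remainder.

S(g_1, g_2) = -4*x_1*x_3 + 2*x_1 + 3/5*x_2 + 4/5; remainder on division = -4*x_1*x_3 + 2*x_1 + 12/5*x_3 - 2/5.

lcm(LM(g_1), LM(g_2)) = x_1*x_2.
S = (lcm/LT(g_1))·g_1 − (lcm/LT(g_2))·g_2 = -4*x_1*x_3 + 2*x_1 + 3/5*x_2 + 4/5.
Reduce S modulo (g_1, g_2) in that order:
  leading term x_1*x_3: no divisor's leading term divides it; move -4*x_1*x_3 to the remainder.
  leading term x_1: no divisor's leading term divides it; move 2*x_1 to the remainder.
  leading term x_2: subtract (3/10)·g_1 from 3/5*x_2 + 4/5 → 12/5*x_3 - 2/5
  leading term x_3: no divisor's leading term divides it; move 12/5*x_3 to the remainder.
  leading term 1: no divisor's leading term divides it; move -2/5 to the remainder.
The remainder -4*x_1*x_3 + 2*x_1 + 12/5*x_3 - 2/5 is nonzero, so it would be added as the next basis element.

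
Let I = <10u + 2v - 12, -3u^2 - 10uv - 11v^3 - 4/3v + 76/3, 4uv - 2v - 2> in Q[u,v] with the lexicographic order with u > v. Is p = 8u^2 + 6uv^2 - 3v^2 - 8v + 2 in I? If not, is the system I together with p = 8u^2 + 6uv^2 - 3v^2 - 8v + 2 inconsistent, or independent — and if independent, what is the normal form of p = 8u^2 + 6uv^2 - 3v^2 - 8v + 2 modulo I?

First compute the reduced Gröbner basis of I by Buchberger's algorithm.
f_1 = 10u + 2v - 12, LT = u.
f_2 = -3u^2 - 10uv - 11v^3 - 4/3v + 76/3, LT = u^2.
f_3 = 4uv - 2v - 2, LT = uv.

S(f_1,f_2): lcm = u^2. S = -47/15uv - 6/5u - 11/3v^3 - 4/9v + 76/9.
  leading term uv: subtract (-47/150v)·f_1 from -47/15uv - 6/5u - 11/3v^3 - 4/9v + 76/9 → -6/5u - 11/3v^3 + 47/75v^2 - 946/225v + 76/9
  leading term u: subtract (-3/25)·f_1 from -6/5u - 11/3v^3 + 47/75v^2 - 946/225v + 76/9 → -11/3v^3 + 47/75v^2 - 892/225v + 1576/225
  leading term v^3: no divisor's leading term divides it; move -11/3v^3 to the remainder.
  leading term v^2: no divisor's leading term divides it; move 47/75v^2 to the remainder.
  leading term v: no divisor's leading term divides it; move -892/225v to the remainder.
  leading term 1: no divisor's leading term divides it; move 1576/225 to the remainder.
  remainder -11/3v^3 + 47/75v^2 - 892/225v + 1576/225 ≠ 0; add h_4 = -11/3v^3 + 47/75v^2 - 892/225v + 1576/225 to the basis.

S(f_1,f_3): lcm = uv. S = 1/5v^2 - 7/10v + 1/2.
  leading term v^2: no divisor's leading term divides it; move 1/5v^2 to the remainder.
  leading term v: no divisor's leading term divides it; move -7/10v to the remainder.
  leading term 1: no divisor's leading term divides it; move 1/2 to the remainder.
  remainder 1/5v^2 - 7/10v + 1/2 ≠ 0; add h_5 = 1/5v^2 - 7/10v + 1/2 to the basis.

S(f_2,f_3): lcm = u^2v. S = 10/3uv^2 + 1/2uv + 1/2u + 11/3v^4 + 4/9v^2 - 76/9v.
  leading term uv^2: subtract (1/3v^2)·f_1 from 10/3uv^2 + 1/2uv + 1/2u + 11/3v^4 + 4/9v^2 - 76/9v → 1/2uv + 1/2u + 11/3v^4 - 2/3v^3 + 40/9v^2 - 76/9v
  leading term uv: subtract (1/20v)·f_1 from 1/2uv + 1/2u + 11/3v^4 - 2/3v^3 + 40/9v^2 - 76/9v → 1/2u + 11/3v^4 - 2/3v^3 + 391/90v^2 - 353/45v
  leading term u: subtract (1/20)·f_1 from 1/2u + 11/3v^4 - 2/3v^3 + 391/90v^2 - 353/45v → 11/3v^4 - 2/3v^3 + 391/90v^2 - 143/18v + 3/5
  leading term v^4: subtract (-v)·h_4 from 11/3v^4 - 2/3v^3 + 391/90v^2 - 143/18v + 3/5 → -1/25v^3 + 19/50v^2 - 47/50v + 3/5
  leading term v^3: subtract (3/275)·h_4 from -1/25v^3 + 19/50v^2 - 47/50v + 3/5 → 5131/13750v^2 - 36991/41250v + 10799/20625
  leading term v^2: subtract (5131/2750)·h_5 from 5131/13750v^2 - 36991/41250v + 10799/20625 → 33769/82500v - 33769/82500
  leading term v: no divisor's leading term divides it; move 33769/82500v to the remainder.
  leading term 1: no divisor's leading term divides it; move -33769/82500 to the remainder.
  remainder 33769/82500v - 33769/82500 ≠ 0; add h_6 = 33769/82500v - 33769/82500 to the basis.

S(f_1,h_4): leading monomials are coprime, so the S-polynomial reduces to 0 (Buchberger's first criterion).
S(f_2,h_4): leading monomials are coprime, so the S-polynomial reduces to 0 (Buchberger's first criterion).
S(f_3,h_4): lcm = uv^3. S = 47/275uv^2 - 892/825uv + 1576/825u - 1/2v^3 - 1/2v^2.
  leading term uv^2: subtract (47/2750v^2)·f_1 from 47/275uv^2 - 892/825uv + 1576/825u - 1/2v^3 - 1/2v^2 → -892/825uv + 1576/825u - 1469/2750v^3 - 811/2750v^2
  leading term uv: subtract (-446/4125v)·f_1 from -892/825uv + 1576/825u - 1469/2750v^3 - 811/2750v^2 → 1576/825u - 1469/2750v^3 - 59/750v^2 - 1784/1375v
  leading term u: subtract (788/4125)·f_1 from 1576/825u - 1469/2750v^3 - 59/750v^2 - 1784/1375v → -1469/2750v^3 - 59/750v^2 - 6928/4125v + 3152/1375
  leading term v^3: subtract (4407/30250)·h_4 from -1469/2750v^3 - 59/750v^2 - 6928/4125v + 3152/1375 → -192802/1134375v^2 - 1250026/1134375v + 1442828/1134375
  leading term v^2: subtract (-192802/226875)·h_5 from -192802/1134375v^2 - 1250026/1134375v + 1442828/1134375 → -641611/378125v + 641611/378125
  leading term v: subtract (-228/55)·h_6 from -641611/378125v + 641611/378125 → 0
  remainder 0.

S(f_1,h_5): leading monomials are coprime, so the S-polynomial reduces to 0 (Buchberger's first criterion).
S(f_2,h_5): leading monomials are coprime, so the S-polynomial reduces to 0 (Buchberger's first criterion).
S(f_3,h_5): lcm = uv^2. S = 7/2uv - 5/2u - 1/2v^2 - 1/2v.
  leading term uv: subtract (7/20v)·f_1 from 7/2uv - 5/2u - 1/2v^2 - 1/2v → -5/2u - 6/5v^2 + 37/10v
  leading term u: subtract (-1/4)·f_1 from -5/2u - 6/5v^2 + 37/10v → -6/5v^2 + 21/5v - 3
  leading term v^2: subtract (-6)·h_5 from -6/5v^2 + 21/5v - 3 → 0
  remainder 0.

S(h_4,h_5): lcm = v^3. S = 1831/550v^2 - 2341/1650v - 1576/825.
  leading term v^2: subtract (1831/110)·h_5 from 1831/550v^2 - 2341/1650v - 1576/825 → 33769/3300v - 33769/3300
  leading term v: subtract (25)·h_6 from 33769/3300v - 33769/3300 → 0
  remainder 0.

S(f_1,h_6): leading monomials are coprime, so the S-polynomial reduces to 0 (Buchberger's first criterion).
S(f_2,h_6): leading monomials are coprime, so the S-polynomial reduces to 0 (Buchberger's first criterion).
S(f_3,h_6): lcm = uv. S = u - 1/2v - 1/2.
  leading term u: subtract (1/10)·f_1 from u - 1/2v - 1/2 → -7/10v + 7/10
  leading term v: subtract (-57750/33769)·h_6 from -7/10v + 7/10 → 0
  remainder 0.

S(h_4,h_6): lcm = v^3. S = 228/275v^2 + 892/825v - 1576/825.
  leading term v^2: subtract (228/55)·h_5 from 228/275v^2 + 892/825v - 1576/825 → 3286/825v - 3286/825
  leading term v: subtract (328600/33769)·h_6 from 3286/825v - 3286/825 → 0
  remainder 0.

S(h_5,h_6): lcm = v^2. S = -5/2v + 5/2.
  leading term v: subtract (-206250/33769)·h_6 from -5/2v + 5/2 → 0
  remainder 0.

Every S-polynomial of the final basis reduces to 0, so we have a Gröbner basis.
Inter-reduce: drop elements whose leading term is divisible by another's, tail-reduce, and make monic.
Reduced Gröbner basis: {u - 1, v - 1}.
Label its elements g_1 = u - 1, g_2 = v - 1.

Reduce p = 8u^2 + 6uv^2 - 3v^2 - 8v + 2 modulo G:
  leading term u^2: subtract (8u)·g_1 from 8u^2 + 6uv^2 - 3v^2 - 8v + 2 → 6uv^2 + 8u - 3v^2 - 8v + 2
  leading term uv^2: subtract (6v^2)·g_1 from 6uv^2 + 8u - 3v^2 - 8v + 2 → 8u + 3v^2 - 8v + 2
  leading term u: subtract (8)·g_1 from 8u + 3v^2 - 8v + 2 → 3v^2 - 8v + 10
  leading term v^2: subtract (3v)·g_2 from 3v^2 - 8v + 10 → -5v + 10
  leading term v: subtract (-5)·g_2 from -5v + 10 → 5
  leading term 1: no divisor's leading term divides it; move 5 to the remainder.
  normal form = 5.
The normal form is nonzero, so p ∉ I. Since p minus its normal form lies in I, I + (p) = I + (r) where r = 5; decide whether this ideal is the whole ring.
Here r = 5 is a nonzero constant, hence a unit: 1 ∈ I + (p), the Gröbner basis of I + (p) is {1}, and the enlarged system has no common solution — adjoining p is inconsistent.

Adjoining 8u^2 + 6uv^2 - 3v^2 - 8v + 2 makes the ideal the whole ring: the system is inconsistent.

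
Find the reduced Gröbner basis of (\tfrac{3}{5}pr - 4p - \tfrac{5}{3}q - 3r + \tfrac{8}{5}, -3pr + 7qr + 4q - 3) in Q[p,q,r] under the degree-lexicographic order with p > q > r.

G = {p^{2} - \tfrac{127}{60}pq - \tfrac{35}{36}q^{2} - \tfrac{1}{4}p + \tfrac{29}{15}q - \tfrac{3}{4}, pr - \tfrac{20}{3}p - \tfrac{25}{9}q - 5r + \tfrac{8}{3}, qr - \tfrac{20}{7}p - \tfrac{13}{21}q - \tfrac{15}{7}r + \tfrac{5}{7}}

f_1 = \tfrac{3}{5}pr - 4p - \tfrac{5}{3}q - 3r + \tfrac{8}{5}, LT = pr.
f_2 = -3pr + 7qr + 4q - 3, LT = pr.

S(f_1,f_2): lcm = pr. S = \tfrac{7}{3}qr - \tfrac{20}{3}p - \tfrac{13}{9}q - 5r + \tfrac{5}{3}.
  leading term qr: no divisor's leading term divides it; move \tfrac{7}{3}qr to the remainder.
  leading term p: no divisor's leading term divides it; move -\tfrac{20}{3}p to the remainder.
  leading term q: no divisor's leading term divides it; move -\tfrac{13}{9}q to the remainder.
  leading term r: no divisor's leading term divides it; move -5r to the remainder.
  leading term 1: no divisor's leading term divides it; move \tfrac{5}{3} to the remainder.
  remainder \tfrac{7}{3}qr - \tfrac{20}{3}p - \tfrac{13}{9}q - 5r + \tfrac{5}{3} ≠ 0; add g_3 = \tfrac{7}{3}qr - \tfrac{20}{3}p - \tfrac{13}{9}q - 5r + \tfrac{5}{3} to the basis.

S(f_1,g_3): lcm = pqr. S = \tfrac{20}{7}p^{2} - \tfrac{127}{21}pq + \tfrac{15}{7}pr - \tfrac{25}{9}q^{2} - 5qr - \tfrac{5}{7}p + \tfrac{8}{3}q.
  leading term p^{2}: no divisor's leading term divides it; move \tfrac{20}{7}p^{2} to the remainder.
  leading term pq: no divisor's leading term divides it; move -\tfrac{127}{21}pq to the remainder.
  leading term pr: subtract (\tfrac{25}{7})·f_1 from \tfrac{15}{7}pr - \tfrac{25}{9}q^{2} - 5qr - \tfrac{5}{7}p + \tfrac{8}{3}q → -\tfrac{25}{9}q^{2} - 5qr + \tfrac{95}{7}p + \tfrac{181}{21}q + \tfrac{75}{7}r - \tfrac{40}{7}
  leading term q^{2}: no divisor's leading term divides it; move -\tfrac{25}{9}q^{2} to the remainder.
  leading term qr: subtract (-\tfrac{15}{7})·g_3 from -5qr + \tfrac{95}{7}p + \tfrac{181}{21}q + \tfrac{75}{7}r - \tfrac{40}{7} → -\tfrac{5}{7}p + \tfrac{116}{21}q - \tfrac{15}{7}
  leading term p: no divisor's leading term divides it; move -\tfrac{5}{7}p to the remainder.
  leading term q: no divisor's leading term divides it; move \tfrac{116}{21}q to the remainder.
  leading term 1: no divisor's leading term divides it; move -\tfrac{15}{7} to the remainder.
  remainder \tfrac{20}{7}p^{2} - \tfrac{127}{21}pq - \tfrac{25}{9}q^{2} - \tfrac{5}{7}p + \tfrac{116}{21}q - \tfrac{15}{7} ≠ 0; add g_4 = \tfrac{20}{7}p^{2} - \tfrac{127}{21}pq - \tfrac{25}{9}q^{2} - \tfrac{5}{7}p + \tfrac{116}{21}q - \tfrac{15}{7} to the basis.

S(f_2,g_3): lcm = pqr. S = -\tfrac{7}{3}q^{2}r + \tfrac{20}{7}p^{2} + \tfrac{13}{21}pq + \tfrac{15}{7}pr - \tfrac{4}{3}q^{2} - \tfrac{5}{7}p + q.
  leading term q^{2}r: subtract (-q)·g_3 from -\tfrac{7}{3}q^{2}r + \tfrac{20}{7}p^{2} + \tfrac{13}{21}pq + \tfrac{15}{7}pr - \tfrac{4}{3}q^{2} - \tfrac{5}{7}p + q → \tfrac{20}{7}p^{2} - \tfrac{127}{21}pq + \tfrac{15}{7}pr - \tfrac{25}{9}q^{2} - 5qr - \tfrac{5}{7}p + \tfrac{8}{3}q
  leading term p^{2}: subtract (1)·g_4 from \tfrac{20}{7}p^{2} - \tfrac{127}{21}pq + \tfrac{15}{7}pr - \tfrac{25}{9}q^{2} - 5qr - \tfrac{5}{7}p + \tfrac{8}{3}q → \tfrac{15}{7}pr - 5qr - \tfrac{20}{7}q + \tfrac{15}{7}
  leading term pr: subtract (\tfrac{25}{7})·f_1 from \tfrac{15}{7}pr - 5qr - \tfrac{20}{7}q + \tfrac{15}{7} → -5qr + \tfrac{100}{7}p + \tfrac{65}{21}q + \tfrac{75}{7}r - \tfrac{25}{7}
  leading term qr: subtract (-\tfrac{15}{7})·g_3 from -5qr + \tfrac{100}{7}p + \tfrac{65}{21}q + \tfrac{75}{7}r - \tfrac{25}{7} → 0
  remainder 0.

S(f_1,g_4): lcm = p^{2}r. S = \tfrac{127}{60}pqr + \tfrac{35}{36}q^{2}r - \tfrac{20}{3}p^{2} - \tfrac{25}{9}pq - \tfrac{19}{4}pr - \tfrac{29}{15}qr + \tfrac{8}{3}p + \tfrac{3}{4}r.
  leading term pqr: subtract (\tfrac{127}{36}q)·f_1 from \tfrac{127}{60}pqr + \tfrac{35}{36}q^{2}r - \tfrac{20}{3}p^{2} - \tfrac{25}{9}pq - \tfrac{19}{4}pr - \tfrac{29}{15}qr + \tfrac{8}{3}p + \tfrac{3}{4}r → \tfrac{35}{36}q^{2}r - \tfrac{20}{3}p^{2} + \tfrac{34}{3}pq - \tfrac{19}{4}pr + \tfrac{635}{108}q^{2} + \tfrac{173}{20}qr + \tfrac{8}{3}p - \tfrac{254}{45}q + \tfrac{3}{4}r
  leading term q^{2}r: subtract (\tfrac{5}{12}q)·g_3 from \tfrac{35}{36}q^{2}r - \tfrac{20}{3}p^{2} + \tfrac{34}{3}pq - \tfrac{19}{4}pr + \tfrac{635}{108}q^{2} + \tfrac{173}{20}qr + \tfrac{8}{3}p - \tfrac{254}{45}q + \tfrac{3}{4}r → -\tfrac{20}{3}p^{2} + \tfrac{127}{9}pq - \tfrac{19}{4}pr + \tfrac{175}{27}q^{2} + \tfrac{161}{15}qr + \tfrac{8}{3}p - \tfrac{1141}{180}q + \tfrac{3}{4}r
  leading term p^{2}: subtract (-\tfrac{7}{3})·g_4 from -\tfrac{20}{3}p^{2} + \tfrac{127}{9}pq - \tfrac{19}{4}pr + \tfrac{175}{27}q^{2} + \tfrac{161}{15}qr + \tfrac{8}{3}p - \tfrac{1141}{180}q + \tfrac{3}{4}r → -\tfrac{19}{4}pr + \tfrac{161}{15}qr + p + \tfrac{131}{20}q + \tfrac{3}{4}r - 5
  leading term pr: subtract (-\tfrac{95}{12})·f_1 from -\tfrac{19}{4}pr + \tfrac{161}{15}qr + p + \tfrac{131}{20}q + \tfrac{3}{4}r - 5 → \tfrac{161}{15}qr - \tfrac{92}{3}p - \tfrac{299}{45}q - 23r + \tfrac{23}{3}
  leading term qr: subtract (\tfrac{23}{5})·g_3 from \tfrac{161}{15}qr - \tfrac{92}{3}p - \tfrac{299}{45}q - 23r + \tfrac{23}{3} → 0
  remainder 0.

S(f_2,g_4): lcm = p^{2}r. S = -\tfrac{13}{60}pqr + \tfrac{35}{36}q^{2}r - \tfrac{4}{3}pq + \tfrac{1}{4}pr - \tfrac{29}{15}qr + p + \tfrac{3}{4}r.
  leading term pqr: subtract (-\tfrac{13}{36}q)·f_1 from -\tfrac{13}{60}pqr + \tfrac{35}{36}q^{2}r - \tfrac{4}{3}pq + \tfrac{1}{4}pr - \tfrac{29}{15}qr + p + \tfrac{3}{4}r → \tfrac{35}{36}q^{2}r - \tfrac{25}{9}pq + \tfrac{1}{4}pr - \tfrac{65}{108}q^{2} - \tfrac{181}{60}qr + p + \tfrac{26}{45}q + \tfrac{3}{4}r
  leading term q^{2}r: subtract (\tfrac{5}{12}q)·g_3 from \tfrac{35}{36}q^{2}r - \tfrac{25}{9}pq + \tfrac{1}{4}pr - \tfrac{65}{108}q^{2} - \tfrac{181}{60}qr + p + \tfrac{26}{45}q + \tfrac{3}{4}r → \tfrac{1}{4}pr - \tfrac{14}{15}qr + p - \tfrac{7}{60}q + \tfrac{3}{4}r
  leading term pr: subtract (\tfrac{5}{12})·f_1 from \tfrac{1}{4}pr - \tfrac{14}{15}qr + p - \tfrac{7}{60}q + \tfrac{3}{4}r → -\tfrac{14}{15}qr + \tfrac{8}{3}p + \tfrac{26}{45}q + 2r - \tfrac{2}{3}
  leading term qr: subtract (-\tfrac{2}{5})·g_3 from -\tfrac{14}{15}qr + \tfrac{8}{3}p + \tfrac{26}{45}q + 2r - \tfrac{2}{3} → 0
  remainder 0.

S(g_3,g_4): leading monomials are coprime, so the S-polynomial reduces to 0 (Buchberger's first criterion).
Every S-polynomial of the final basis reduces to 0, so we have a Gröbner basis.
Inter-reduce: drop elements whose leading term is divisible by another's, tail-reduce, and make monic.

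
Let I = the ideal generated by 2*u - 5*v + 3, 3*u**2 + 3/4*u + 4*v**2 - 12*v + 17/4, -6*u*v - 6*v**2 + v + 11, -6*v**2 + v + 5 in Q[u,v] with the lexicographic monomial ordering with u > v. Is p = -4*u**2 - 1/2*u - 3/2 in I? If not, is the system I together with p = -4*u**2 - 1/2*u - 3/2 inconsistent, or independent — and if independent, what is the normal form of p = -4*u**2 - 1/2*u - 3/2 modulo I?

First compute the reduced Gröbner basis of I by Buchberger's algorithm.
f_1 = 2*u - 5*v + 3, LT = u.
f_2 = 3*u**2 + 3/4*u + 4*v**2 - 12*v + 17/4, LT = u**2.
f_3 = -6*u*v - 6*v**2 + v + 11, LT = u*v.
f_4 = -6*v**2 + v + 5, LT = v**2.

S(f_1,f_2): lcm = u**2. S = -5/2*u*v + 5/4*u - 4/3*v**2 + 4*v - 17/12.
  reduce S modulo (f_1, f_2, f_3, f_4):
  remainder 173/18*v - 173/18 ≠ 0; add h_5 = 173/18*v - 173/18 to the basis.

The other S-polynomials (S(f_1,f_3), S(f_1,f_4), S(f_2,f_3), S(f_2,f_4), S(f_3,f_4), S(f_1,h_5), S(f_2,h_5), S(f_3,h_5), S(f_4,h_5)) all reduce to 0 modulo the current basis, so we have a Gröbner basis.
Inter-reduce: drop elements whose leading term is divisible by another's, tail-reduce, and make monic.
Reduced Gröbner basis: {u - 1, v - 1}.
Label its elements g_1 = u - 1, g_2 = v - 1.

Reduce p = -4*u**2 - 1/2*u - 3/2 modulo G:
  leading term u**2: subtract (-4*u)·g_1 from -4*u**2 - 1/2*u - 3/2 → -9/2*u - 3/2
  leading term u: subtract (-9/2)·g_1 from -9/2*u - 3/2 → -6
  leading term 1: no divisor's leading term divides it; move -6 to the remainder.
  normal form = -6.
The normal form is nonzero, so p ∉ I. Since p minus its normal form lies in I, I + (p) = I + (r) where r = -6; decide whether this ideal is the whole ring.
Here r = -6 is a nonzero constant, hence a unit: 1 ∈ I + (p), the Gröbner basis of I + (p) is {1}, and the enlarged system has no common solution — adjoining p is inconsistent.

Adjoining -4*u**2 - 1/2*u - 3/2 makes the ideal the whole ring: the system is inconsistent.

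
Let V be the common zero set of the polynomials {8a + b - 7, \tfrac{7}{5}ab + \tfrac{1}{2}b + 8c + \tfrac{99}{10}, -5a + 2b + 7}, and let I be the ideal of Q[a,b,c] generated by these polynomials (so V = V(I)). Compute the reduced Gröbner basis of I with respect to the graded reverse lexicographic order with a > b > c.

G = {a - 1, b + 1, c + 1}

f_1 = 8a + b - 7, LT = a.
f_2 = \tfrac{7}{5}ab + \tfrac{1}{2}b + 8c + \tfrac{99}{10}, LT = ab.
f_3 = -5a + 2b + 7, LT = a.

S(f_1,f_2): lcm = ab. S = \tfrac{1}{8}b^{2} - \tfrac{69}{56}b - \tfrac{40}{7}c - \tfrac{99}{14}.
  reduce S modulo (f_1, f_2, f_3):
  remainder \tfrac{1}{8}b^{2} - \tfrac{69}{56}b - \tfrac{40}{7}c - \tfrac{99}{14} ≠ 0; add g_4 = \tfrac{1}{8}b^{2} - \tfrac{69}{56}b - \tfrac{40}{7}c - \tfrac{99}{14} to the basis.

S(f_1,f_3): lcm = a. S = \tfrac{21}{40}b + \tfrac{21}{40}.
  reduce S modulo (f_1, f_2, f_3, g_4):
  remainder \tfrac{21}{40}b + \tfrac{21}{40} ≠ 0; add g_5 = \tfrac{21}{40}b + \tfrac{21}{40} to the basis.

S(f_2,f_3): lcm = ab. S = \tfrac{2}{5}b^{2} + \tfrac{123}{70}b + \tfrac{40}{7}c + \tfrac{99}{14}.
  reduce S modulo (f_1, f_2, f_3, g_4, g_5):
  remainder 24c + 24 ≠ 0; add g_6 = 24c + 24 to the basis.

The other S-polynomials (S(f_1,g_4), S(f_2,g_4), S(f_3,g_4), S(f_1,g_5), S(f_2,g_5), S(f_3,g_5), S(g_4,g_5), S(f_1,g_6), S(f_2,g_6), S(f_3,g_6), S(g_4,g_6), S(g_5,g_6)) all reduce to 0 modulo the current basis, so we have a Gröbner basis.
Inter-reduce: drop elements whose leading term is divisible by another's, tail-reduce, and make monic.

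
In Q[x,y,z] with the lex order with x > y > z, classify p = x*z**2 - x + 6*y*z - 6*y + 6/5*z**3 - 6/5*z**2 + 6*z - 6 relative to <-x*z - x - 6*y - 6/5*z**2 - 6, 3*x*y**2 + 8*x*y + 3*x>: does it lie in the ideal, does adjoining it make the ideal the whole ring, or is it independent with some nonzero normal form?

x*z**2 - x + 6*y*z - 6*y + 6/5*z**3 - 6/5*z**2 + 6*z - 6 lies in I (it reduces to 0).

First compute the reduced Gröbner basis of I by Buchberger's algorithm.
f_1 = -x*z - x - 6*y - 6/5*z**2 - 6, LT = x*z.
f_2 = 3*x*y**2 + 8*x*y + 3*x, LT = x*y**2.

S(f_1,f_2): lcm = x*y**2*z. S = x*y**2 - 8/3*x*y*z - x*z + 6*y**3 + 6/5*y**2*z**2 + 6*y**2.
  leading term x*y**2: subtract (1/3)·f_2 from x*y**2 - 8/3*x*y*z - x*z + 6*y**3 + 6/5*y**2*z**2 + 6*y**2 → -8/3*x*y*z - 8/3*x*y - x*z - x + 6*y**3 + 6/5*y**2*z**2 + 6*y**2
  leading term x*y*z: subtract (8/3*y)·f_1 from -8/3*x*y*z - 8/3*x*y - x*z - x + 6*y**3 + 6/5*y**2*z**2 + 6*y**2 → -x*z - x + 6*y**3 + 6/5*y**2*z**2 + 22*y**2 + 16/5*y*z**2 + 16*y
  leading term x*z: subtract (1)·f_1 from -x*z - x + 6*y**3 + 6/5*y**2*z**2 + 22*y**2 + 16/5*y*z**2 + 16*y → 6*y**3 + 6/5*y**2*z**2 + 22*y**2 + 16/5*y*z**2 + 22*y + 6/5*z**2 + 6
  leading term y**3: no divisor's leading term divides it; move 6*y**3 to the remainder.
  leading term y**2*z**2: no divisor's leading term divides it; move 6/5*y**2*z**2 to the remainder.
  leading term y**2: no divisor's leading term divides it; move 22*y**2 to the remainder.
  leading term y*z**2: no divisor's leading term divides it; move 16/5*y*z**2 to the remainder.
  leading term y: no divisor's leading term divides it; move 22*y to the remainder.
  leading term z**2: no divisor's leading term divides it; move 6/5*z**2 to the remainder.
  leading term 1: no divisor's leading term divides it; move 6 to the remainder.
  remainder 6*y**3 + 6/5*y**2*z**2 + 22*y**2 + 16/5*y*z**2 + 22*y + 6/5*z**2 + 6 ≠ 0; add h_3 = 6*y**3 + 6/5*y**2*z**2 + 22*y**2 + 16/5*y*z**2 + 22*y + 6/5*z**2 + 6 to the basis.

S(f_1,h_3): leading monomials are coprime, so the S-polynomial reduces to 0 (Buchberger's first criterion).
S(f_2,h_3): lcm = x*y**3. S = -1/5*x*y**2*z**2 - x*y**2 - 8/15*x*y*z**2 - 8/3*x*y - 1/5*x*z**2 - x.
  leading term x*y**2*z**2: subtract (1/5*y**2*z)·f_1 from -1/5*x*y**2*z**2 - x*y**2 - 8/15*x*y*z**2 - 8/3*x*y - 1/5*x*z**2 - x → 1/5*x*y**2*z - x*y**2 - 8/15*x*y*z**2 - 8/3*x*y - 1/5*x*z**2 - x + 6/5*y**3*z + 6/25*y**2*z**3 + 6/5*y**2*z
  leading term x*y**2*z: subtract (-1/5*y**2)·f_1 from 1/5*x*y**2*z - x*y**2 - 8/15*x*y*z**2 - 8/3*x*y - 1/5*x*z**2 - x + 6/5*y**3*z + 6/25*y**2*z**3 + 6/5*y**2*z → -6/5*x*y**2 - 8/15*x*y*z**2 - 8/3*x*y - 1/5*x*z**2 - x + 6/5*y**3*z - 6/5*y**3 + 6/25*y**2*z**3 - 6/25*y**2*z**2 + 6/5*y**2*z - 6/5*y**2
  leading term x*y**2: subtract (-2/5)·f_2 from -6/5*x*y**2 - 8/15*x*y*z**2 - 8/3*x*y - 1/5*x*z**2 - x + 6/5*y**3*z - 6/5*y**3 + 6/25*y**2*z**3 - 6/25*y**2*z**2 + 6/5*y**2*z - 6/5*y**2 → -8/15*x*y*z**2 + 8/15*x*y - 1/5*x*z**2 + 1/5*x + 6/5*y**3*z - 6/5*y**3 + 6/25*y**2*z**3 - 6/25*y**2*z**2 + 6/5*y**2*z - 6/5*y**2
  leading term x*y*z**2: subtract (8/15*y*z)·f_1 from -8/15*x*y*z**2 + 8/15*x*y - 1/5*x*z**2 + 1/5*x + 6/5*y**3*z - 6/5*y**3 + 6/25*y**2*z**3 - 6/25*y**2*z**2 + 6/5*y**2*z - 6/5*y**2 → 8/15*x*y*z + 8/15*x*y - 1/5*x*z**2 + 1/5*x + 6/5*y**3*z - 6/5*y**3 + 6/25*y**2*z**3 - 6/25*y**2*z**2 + 22/5*y**2*z - 6/5*y**2 + 16/25*y*z**3 + 16/5*y*z
  leading term x*y*z: subtract (-8/15*y)·f_1 from 8/15*x*y*z + 8/15*x*y - 1/5*x*z**2 + 1/5*x + 6/5*y**3*z - 6/5*y**3 + 6/25*y**2*z**3 - 6/25*y**2*z**2 + 22/5*y**2*z - 6/5*y**2 + 16/25*y*z**3 + 16/5*y*z → -1/5*x*z**2 + 1/5*x + 6/5*y**3*z - 6/5*y**3 + 6/25*y**2*z**3 - 6/25*y**2*z**2 + 22/5*y**2*z - 22/5*y**2 + 16/25*y*z**3 - 16/25*y*z**2 + 16/5*y*z - 16/5*y
  leading term x*z**2: subtract (1/5*z)·f_1 from -1/5*x*z**2 + 1/5*x + 6/5*y**3*z - 6/5*y**3 + 6/25*y**2*z**3 - 6/25*y**2*z**2 + 22/5*y**2*z - 22/5*y**2 + 16/25*y*z**3 - 16/25*y*z**2 + 16/5*y*z - 16/5*y → 1/5*x*z + 1/5*x + 6/5*y**3*z - 6/5*y**3 + 6/25*y**2*z**3 - 6/25*y**2*z**2 + 22/5*y**2*z - 22/5*y**2 + 16/25*y*z**3 - 16/25*y*z**2 + 22/5*y*z - 16/5*y + 6/25*z**3 + 6/5*z
  leading term x*z: subtract (-1/5)·f_1 from 1/5*x*z + 1/5*x + 6/5*y**3*z - 6/5*y**3 + 6/25*y**2*z**3 - 6/25*y**2*z**2 + 22/5*y**2*z - 22/5*y**2 + 16/25*y*z**3 - 16/25*y*z**2 + 22/5*y*z - 16/5*y + 6/25*z**3 + 6/5*z → 6/5*y**3*z - 6/5*y**3 + 6/25*y**2*z**3 - 6/25*y**2*z**2 + 22/5*y**2*z - 22/5*y**2 + 16/25*y*z**3 - 16/25*y*z**2 + 22/5*y*z - 22/5*y + 6/25*z**3 - 6/25*z**2 + 6/5*z - 6/5
  leading term y**3*z: subtract (1/5*z)·h_3 from 6/5*y**3*z - 6/5*y**3 + 6/25*y**2*z**3 - 6/25*y**2*z**2 + 22/5*y**2*z - 22/5*y**2 + 16/25*y*z**3 - 16/25*y*z**2 + 22/5*y*z - 22/5*y + 6/25*z**3 - 6/25*z**2 + 6/5*z - 6/5 → -6/5*y**3 - 6/25*y**2*z**2 - 22/5*y**2 - 16/25*y*z**2 - 22/5*y - 6/25*z**2 - 6/5
  leading term y**3: subtract (-1/5)·h_3 from -6/5*y**3 - 6/25*y**2*z**2 - 22/5*y**2 - 16/25*y*z**2 - 22/5*y - 6/25*z**2 - 6/5 → 0
  remainder 0.

Every S-polynomial of the final basis reduces to 0, so we have a Gröbner basis.
Inter-reduce: drop elements whose leading term is divisible by another's, tail-reduce, and make monic.
Reduced Gröbner basis: {x*y**2 + 8/3*x*y + x, x*z + x + 6*y + 6/5*z**2 + 6, y**3 + 1/5*y**2*z**2 + 11/3*y**2 + 8/15*y*z**2 + 11/3*y + 1/5*z**2 + 1}.
Label its elements g_1 = x*y**2 + 8/3*x*y + x, g_2 = x*z + x + 6*y + 6/5*z**2 + 6, g_3 = y**3 + 1/5*y**2*z**2 + 11/3*y**2 + 8/15*y*z**2 + 11/3*y + 1/5*z**2 + 1.

Reduce p = x*z**2 - x + 6*y*z - 6*y + 6/5*z**3 - 6/5*z**2 + 6*z - 6 modulo G:
  leading term x*z**2: subtract (z)·g_2 from x*z**2 - x + 6*y*z - 6*y + 6/5*z**3 - 6/5*z**2 + 6*z - 6 → -x*z - x - 6*y - 6/5*z**2 - 6
  leading term x*z: subtract (-1)·g_2 from -x*z - x - 6*y - 6/5*z**2 - 6 → 0
  normal form = 0.
Since the normal form is 0, p ∈ I.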